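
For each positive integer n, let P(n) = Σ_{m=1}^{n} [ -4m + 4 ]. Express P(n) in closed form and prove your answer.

We claim P(n) = -2n(n - 1) for all n ≥ 1.
For the base case n = 1: P(1) = 0, and the closed form gives 0. They agree.
For the inductive step, assume it holds for an arbitrary m ≥ 1, so P(m) = 2m(-m + 1).
Then P(m+1) = P(m) + (-4m) = (2m(-m + 1)) + (-4m).
Simplifying, P(m+1) = -2m(m + 1) = -2(m+1)((m+1) - 1),
which is the closed form with n = m+1.
By induction, the statement is established for all n ≥ 1.

P(n) = -2n(n - 1)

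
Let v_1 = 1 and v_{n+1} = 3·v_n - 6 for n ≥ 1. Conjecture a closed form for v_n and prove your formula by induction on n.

Computing the first terms: v_1 = 1, v_2 = -3, v_3 = -15. This suggests v_n = -2·3^(n - 1) + 3.
For the base case n = 1: the formula gives 1 = 1 = v_1.
Inductive step: suppose the statement holds for some k ≥ 1, so v_k = -2·3^(k - 1) + 3.
Then v_{k+1} = 3·v_k - 6 = 3·(-2·3^(k - 1) + 3) - 6 = -2·3^k + 3 = -2·3^((k+1) - 1) + 3,
which is the claimed formula at n = k+1.
By induction, the statement is established for all n ≥ 1.

v_n = -2·3^(n - 1) + 3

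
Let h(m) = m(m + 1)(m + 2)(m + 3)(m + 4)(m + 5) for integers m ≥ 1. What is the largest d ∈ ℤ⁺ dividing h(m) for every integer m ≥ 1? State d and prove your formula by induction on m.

d = 720

Computing the first values: h(1) = 720 and h(2) = 5040; gcd(720, 5040) = 720, so d ≤ 720.
We prove 720 | m(m + 1)(m + 2)(m + 3)(m + 4)(m + 5) for all m ≥ 1 by induction on m.
When m = 1: h(1) = 720 = 720·(1), so 720 | h(1).
For the inductive step, assume it holds for an arbitrary p ≥ 1, i.e. 720 | h(p). Then
h(p+1) − h(p) = (p+1)·(p+2)·(p+3)·(p+4)·(p+5)·(p+6) − p·(p+1)·(p+2)·(p+3)·(p+4)·(p+5) = (p+1)·(p+2)·(p+3)·(p+4)·(p+5)·[(p+6) − p] = 6·(p+1)·(p+2)·(p+3)·(p+4)·(p+5). The product of 5 consecutive integers is divisible by (5)! = 120, so h(p+1) − h(p) is divisible by 6·120 = 720. By the inductive hypothesis 720 | h(p), hence 720 | h(p+1).
This completes the induction.
Therefore the largest such d is 720.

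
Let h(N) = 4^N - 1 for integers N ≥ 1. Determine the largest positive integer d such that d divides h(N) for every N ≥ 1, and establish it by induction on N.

d = 3

Computing the first values: h(1) = 3 and h(2) = 15; gcd(3, 15) = 3, so d ≤ 3.
We prove 3 | 4^N - 1 for all N ≥ 1 by induction on N.
For the base case N = 1: h(1) = 3 = 3·(1), so 3 | h(1).
Inductive step: assume the claim holds for N = r, i.e. 3 | h(r). Then
4^{r+1} − 1^{r+1} = 4·4^r − 1·1^r = 4·(4^r − 1^r) + (3)·1^r. The first term is divisible by 3 by the inductive hypothesis, and the second term (3)·1^r is divisible by 3 since 3 | 3. Hence 3 | h(r+1).
Hence, by induction on N, the claim holds for every N ≥ 1.
Therefore the largest such d is 3.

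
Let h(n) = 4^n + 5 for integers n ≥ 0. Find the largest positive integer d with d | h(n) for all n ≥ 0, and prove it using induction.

Computing the first values: h(0) = 6 and h(1) = 9; gcd(6, 9) = 3, so d ≤ 3.
We prove 3 | 4^n + 5 for all n ≥ 0 by induction on n.
For the base case n = 0: h(0) = 6 = 3·(2), so 3 | h(0).
Suppose the result is true for n = m, i.e. 3 | h(m). Then
h(m+1) = 4^(m+1) + 5 = 4·(4^m + 5) - 15 = 4·h(m) - 15. The first term is divisible by 3 by the inductive hypothesis, and -15 is divisible by 3. Hence 3 | h(m+1).
By the principle of mathematical induction, the result holds for all n ≥ 0.
Therefore the largest such d is 3.

d = 3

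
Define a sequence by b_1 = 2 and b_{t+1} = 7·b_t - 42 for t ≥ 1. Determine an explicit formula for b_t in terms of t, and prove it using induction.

Computing the first terms: b_1 = 2, b_2 = -28, b_3 = -238. This suggests b_t = -5·7^(t - 1) + 7.
When t = 1: the formula gives 2 = 2 = b_1.
Inductive step: suppose the statement holds for some m ≥ 1, so b_m = -5·7^(m - 1) + 7.
Then b_{m+1} = 7·b_m - 42 = 7·(-5·7^(m - 1) + 7) - 42 = -5·7^m + 7 = -5·7^((m+1) - 1) + 7,
which is the claimed formula at t = m+1.
This completes the induction.

b_t = -5·7^(t - 1) + 7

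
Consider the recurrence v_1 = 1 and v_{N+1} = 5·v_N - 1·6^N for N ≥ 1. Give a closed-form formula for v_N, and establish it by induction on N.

v_N = 7·5^(N - 1) - 6^N

Computing the first terms: v_1 = 1, v_2 = -1, v_3 = -41. This suggests v_N = 7·5^(N - 1) - 6^N.
For the base case N = 1: the formula gives 1 = 1 = v_1.
Suppose the result is true for N = j, so v_j = 7·5^(j - 1) - 6^j.
Then v_{j+1} = 5·v_j - 1·6^j = 5·(7·5^(j - 1) - 6^j) - 1·6^j = 7·5^j - 6^(j + 1) = 7·5^((j+1) - 1) - 6^(j+1),
which is the claimed formula at N = j+1.
Hence, by induction on N, the claim holds for every N ≥ 1.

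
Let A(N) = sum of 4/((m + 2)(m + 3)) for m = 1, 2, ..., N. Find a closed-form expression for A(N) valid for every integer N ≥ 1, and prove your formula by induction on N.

We claim A(N) = 4N/(3(N + 3)) for all N ≥ 1.
For the base case N = 1: A(1) = 1/3, and the closed form gives 1/3. They agree.
Suppose the result is true for N = m, so A(m) = 4m/(3(m + 3)).
Then A(m+1) = A(m) + (4/((m + 3)(m + 4))) = (4m/(3(m + 3))) + (4/((m + 3)(m + 4))).
Simplifying, A(m+1) = 4(m + 1)/(3(m + 4)) = 4(m+1)/(3((m+1) + 3)),
which is the closed form with N = m+1.
By induction, the statement is established for all N ≥ 1.

A(N) = 4N/(3(N + 3))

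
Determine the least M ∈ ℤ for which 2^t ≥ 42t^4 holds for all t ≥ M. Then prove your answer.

M = 24

At t = 23: 8388608 < 11753322, so the inequality fails and M ≥ 24. We prove 2^t ≥ 42t^4 for all t ≥ 24.
When t = 24: 2^t = 16777216 and 42t^4 = 13934592, so 16777216 ≥ 13934592.
Inductive step: suppose the statement holds for some r ≥ 24, so 2^r ≥ 42r^4.
Then 2^(r + 1) = 2·(2^r) ≥ 2·(42r^4).
Also, for r ≥ 24 we have 2·(42r^4) ≥ 42(r+1)^4, since 2 ≥ (1 + 1/r)^4 for all r ≥ 24.
Combining, 2^(r + 1) ≥ 42(r+1)^4.
By induction, the statement is established for all t ≥ 24.
Hence the smallest such M is 24.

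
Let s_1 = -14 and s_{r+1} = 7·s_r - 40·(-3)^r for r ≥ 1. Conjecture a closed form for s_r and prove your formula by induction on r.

s_r = 4(-3)^r - 2·7^(r - 1)

Computing the first terms: s_1 = -14, s_2 = 22, s_3 = -206. This suggests s_r = 4(-3)^r - 2·7^(r - 1).
Base step (r = 1): the formula gives -14 = -14 = s_1.
Inductive step: assume the claim holds for r = j, so s_j = 4(-3)^j - 2·7^(j - 1).
Then s_{j+1} = 7·s_j - 40·(-3)^j = 7·(4(-3)^j - 2·7^(j - 1)) - 40·(-3)^j = 4(-3)^(j + 1) - 2·7^j = 4(-3)^(j+1) - 2·7^((j+1) - 1),
which is the claimed formula at r = j+1.
By the principle of mathematical induction, the result holds for all r ≥ 1.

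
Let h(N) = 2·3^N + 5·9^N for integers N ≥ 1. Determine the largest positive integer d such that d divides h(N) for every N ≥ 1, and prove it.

Computing the first values: h(1) = 51 and h(2) = 423; gcd(51, 423) = 3, so d ≤ 3.
We prove 3 | 2·3^N + 5·9^N for all N ≥ 1 by induction on N.
Base step (N = 1): h(1) = 51 = 3·(17), so 3 | h(1).
For the inductive step, assume it holds for an arbitrary m ≥ 1, i.e. 3 | h(m). Then
h(m+1) − 9·h(m) = (2·3^(m+1) + 5·9^(m+1)) − 9·(2·3^m + 5·9^m) = (2)·3^m·(3 − 9) = (-12)·3^m. Since 3 | h(m) by the inductive hypothesis, 3 | 9·h(m); and 3 | -12 since -12 = 3·-4. Therefore 3 | h(m+1).
Hence, by induction on N, the claim holds for every N ≥ 1.
Therefore the largest such d is 3.

d = 3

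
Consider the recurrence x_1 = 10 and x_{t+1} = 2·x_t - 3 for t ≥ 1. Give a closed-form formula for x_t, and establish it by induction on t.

x_t = 7·2^(t - 1) + 3

Computing the first terms: x_1 = 10, x_2 = 17, x_3 = 31. This suggests x_t = 7·2^(t - 1) + 3.
Base case (t = 1): the formula gives 10 = 10 = x_1.
Inductive step: suppose the statement holds for some r ≥ 1, so x_r = 7·2^(r - 1) + 3.
Then x_{r+1} = 2·x_r - 3 = 2·(7·2^(r - 1) + 3) - 3 = 7·2^r + 3 = 7·2^((r+1) - 1) + 3,
which is the claimed formula at t = r+1.
By the principle of mathematical induction, the result holds for all t ≥ 1.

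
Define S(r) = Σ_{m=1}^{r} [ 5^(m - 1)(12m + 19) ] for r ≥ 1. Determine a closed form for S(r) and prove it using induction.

S(r) = 5^r(3r + 4) - 4

We claim S(r) = 5^r(3r + 4) - 4 for all r ≥ 1.
For the base case r = 1: S(1) = 31, and the closed form gives 31. They agree.
Suppose the result is true for r = m, so S(m) = 5^m(3m + 4) - 4.
Then S(m+1) = S(m) + (5^m(12m + 31)) = (5^m(3m + 4) - 4) + (5^m(12m + 31)).
Simplifying, S(m+1) = 15·5^m·m + 35·5^m - 4 = 5^(m+1)(3(m+1) + 4) - 4,
which is the closed form with r = m+1.
By induction, the statement is established for all r ≥ 1.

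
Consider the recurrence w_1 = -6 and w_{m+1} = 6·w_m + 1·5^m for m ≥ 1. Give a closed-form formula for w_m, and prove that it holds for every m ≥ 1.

w_m = -5^m - 6^(m - 1)

Computing the first terms: w_1 = -6, w_2 = -31, w_3 = -161. This suggests w_m = -5^m - 6^(m - 1).
When m = 1: the formula gives -6 = -6 = w_1.
Inductive step: suppose the statement holds for some p ≥ 1, so w_p = -5^p - 6^(p - 1).
Then w_{p+1} = 6·w_p + 1·5^p = 6·(-5^p - 6^(p - 1)) + 1·5^p = -5^(p + 1) - 6^p = -5^(p+1) - 6^((p+1) - 1),
which is the claimed formula at m = p+1.
Hence, by induction on m, the claim holds for every m ≥ 1.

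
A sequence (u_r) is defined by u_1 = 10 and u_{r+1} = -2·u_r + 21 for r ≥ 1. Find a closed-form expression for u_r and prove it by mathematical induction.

Computing the first terms: u_1 = 10, u_2 = 1, u_3 = 19. This suggests u_r = 3(-2)^(r - 1) + 7.
For the base case r = 1: the formula gives 10 = 10 = u_1.
Suppose the result is true for r = j, so u_j = 3(-2)^(j - 1) + 7.
Then u_{j+1} = -2·u_j + 21 = -2·(3(-2)^(j - 1) + 7) + 21 = 3(-2)^j + 7 = 3(-2)^((j+1) - 1) + 7,
which is the claimed formula at r = j+1.
This completes the induction.

u_r = 3(-2)^(r - 1) + 7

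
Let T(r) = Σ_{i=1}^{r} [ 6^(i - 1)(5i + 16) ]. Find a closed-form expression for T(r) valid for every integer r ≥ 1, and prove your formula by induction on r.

T(r) = 6^r(r + 3) - 3

We claim T(r) = 6^r(r + 3) - 3 for all r ≥ 1.
When r = 1: T(1) = 21, and the closed form gives 21. They agree.
Inductive step: suppose the statement holds for some i ≥ 1, so T(i) = 6^i(i + 3) - 3.
Then T(i+1) = T(i) + (6^i(5i + 21)) = (6^i(i + 3) - 3) + (6^i(5i + 21)).
Simplifying, T(i+1) = 6·6^i·i + 24·6^i - 3 = 6^(i+1)((i+1) + 3) - 3,
which is the closed form with r = i+1.
This completes the induction.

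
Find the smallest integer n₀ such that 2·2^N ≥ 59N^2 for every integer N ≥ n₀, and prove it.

At N = 12: 8192 < 8496, so the inequality fails and n₀ ≥ 13. We prove 2·2^N ≥ 59N^2 for all N ≥ 13.
Base step (N = 13): 2·2^N = 16384 and 59N^2 = 9971, so 16384 ≥ 9971.
Suppose the result is true for N = k, so 2·2^k ≥ 59k^2.
Then 2·2^(k + 1) = 2·(2·2^k) ≥ 2·(59k^2).
Also, for k ≥ 13 we have 2·(59k^2) ≥ 59(k+1)^2, since 2 ≥ (1 + 1/k)^2 for all k ≥ 13.
Combining, 2·2^(k + 1) ≥ 59(k+1)^2.
Hence, by induction on N, the claim holds for every N ≥ 13.
Hence the smallest such n₀ is 13.

n₀ = 13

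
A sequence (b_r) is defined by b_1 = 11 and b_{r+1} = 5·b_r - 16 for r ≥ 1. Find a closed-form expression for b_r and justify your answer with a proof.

b_r = 7·5^(r - 1) + 4

Computing the first terms: b_1 = 11, b_2 = 39, b_3 = 179. This suggests b_r = 7·5^(r - 1) + 4.
Base step (r = 1): the formula gives 11 = 11 = b_1.
For the inductive step, assume it holds for an arbitrary j ≥ 1, so b_j = 7·5^(j - 1) + 4.
Then b_{j+1} = 5·b_j - 16 = 5·(7·5^(j - 1) + 4) - 16 = 7·5^j + 4 = 7·5^((j+1) - 1) + 4,
which is the claimed formula at r = j+1.
Hence, by induction on r, the claim holds for every r ≥ 1.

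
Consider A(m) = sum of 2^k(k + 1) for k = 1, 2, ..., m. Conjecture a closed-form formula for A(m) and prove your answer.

A(m) = 2^(m + 1)m

We claim A(m) = 2^(m + 1)m for all m ≥ 1.
When m = 1: A(1) = 4, and the closed form gives 4. They agree.
Inductive step: suppose the statement holds for some k ≥ 1, so A(k) = 2^(k + 1)k.
Then A(k+1) = A(k) + (2^(k + 1)(k + 2)) = (2^(k + 1)k) + (2^(k + 1)(k + 2)).
Simplifying, A(k+1) = 2^(k + 2)(k + 1) = 2^((k+1) + 1)(k+1),
which is the closed form with m = k+1.
By the principle of mathematical induction, the result holds for all m ≥ 1.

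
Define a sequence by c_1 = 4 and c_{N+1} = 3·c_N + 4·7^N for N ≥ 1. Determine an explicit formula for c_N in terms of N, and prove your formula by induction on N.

c_N = -3^N + 7^N

Computing the first terms: c_1 = 4, c_2 = 40, c_3 = 316. This suggests c_N = -3^N + 7^N.
Base case (N = 1): the formula gives 4 = 4 = c_1.
Inductive step: assume the claim holds for N = i, so c_i = -3^i + 7^i.
Then c_{i+1} = 3·c_i + 4·7^i = 3·(-3^i + 7^i) + 4·7^i = -3^(i + 1) + 7^(i + 1),
which is the claimed formula at N = i+1.
By the principle of mathematical induction, the result holds for all N ≥ 1.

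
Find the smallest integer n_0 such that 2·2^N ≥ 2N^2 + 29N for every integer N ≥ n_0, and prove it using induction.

At N = 7: 256 < 301, so the inequality fails and n_0 ≥ 8. We prove 2·2^N ≥ 2N^2 + 29N for all N ≥ 8.
When N = 8: 2·2^N = 512 and 2N^2 + 29N = 360, so 512 ≥ 360.
Suppose the result is true for N = j, so 2·2^j ≥ 2j^2 + 29j.
Then 2·2^(j + 1) = 2·(2·2^j) ≥ 2·(2j^2 + 29j).
Also, for j ≥ 8 we have 2·(2j^2 + 29j) ≥ 2(j+1)^2 + 29(j+1), since 2·(2j^2 + 29j) − (2(j+1)^2 + 29(j+1)) = 2j^2 + 25j - 31, which is nonnegative for all j ≥ 8.
Combining, 2·2^(j + 1) ≥ 2(j+1)^2 + 29(j+1).
By induction, the statement is established for all N ≥ 8.
Hence the smallest such n_0 is 8.

n_0 = 8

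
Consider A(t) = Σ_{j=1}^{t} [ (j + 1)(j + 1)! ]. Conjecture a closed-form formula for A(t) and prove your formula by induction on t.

We claim A(t) = (t + 2)! - 2 for all t ≥ 1.
Base step (t = 1): A(1) = 4, and the closed form gives 4. They agree.
Inductive step: suppose the statement holds for some j ≥ 1, so A(j) = (j + 2)! - 2.
Then A(j+1) = A(j) + ((j + 2)(j + 2)!) = ((j + 2)! - 2) + ((j + 2)(j + 2)!).
Simplifying, A(j+1) = ((j+1) + 2)! - 2,
which is the closed form with t = j+1.
Hence, by induction on t, the claim holds for every t ≥ 1.

A(t) = (t + 2)! - 2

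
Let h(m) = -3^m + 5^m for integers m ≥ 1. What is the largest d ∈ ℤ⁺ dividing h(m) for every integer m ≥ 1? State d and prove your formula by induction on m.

d = 2

Computing the first values: h(1) = 2 and h(2) = 16; gcd(2, 16) = 2, so d ≤ 2.
We prove 2 | -3^m + 5^m for all m ≥ 1 by induction on m.
Base step (m = 1): h(1) = 2 = 2·(1), so 2 | h(1).
Suppose the result is true for m = i, i.e. 2 | h(i). Then
5^{i+1} − 3^{i+1} = 5·5^i − 3·3^i = 5·(5^i − 3^i) + (2)·3^i. The first term is divisible by 2 by the inductive hypothesis, and the second term (2)·3^i is divisible by 2 since 2 | 2. Hence 2 | h(i+1).
This completes the induction.
Therefore the largest such d is 2.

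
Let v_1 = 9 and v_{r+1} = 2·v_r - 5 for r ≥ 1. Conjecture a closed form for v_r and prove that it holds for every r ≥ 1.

Computing the first terms: v_1 = 9, v_2 = 13, v_3 = 21. This suggests v_r = 2^(r + 1) + 5.
For the base case r = 1: the formula gives 9 = 9 = v_1.
Inductive step: suppose the statement holds for some k ≥ 1, so v_k = 2^(k + 1) + 5.
Then v_{k+1} = 2·v_k - 5 = 2·(2^(k + 1) + 5) - 5 = 2^(k + 2) + 5 = 2^((k+1) + 1) + 5,
which is the claimed formula at r = k+1.
Hence, by induction on r, the claim holds for every r ≥ 1.

v_r = 2^(r + 1) + 5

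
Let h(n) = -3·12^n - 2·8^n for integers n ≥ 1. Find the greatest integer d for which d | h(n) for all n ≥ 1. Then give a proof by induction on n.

d = 4

Computing the first values: h(1) = -52 and h(2) = -560; gcd(-52, -560) = 4, so d ≤ 4.
We prove 4 | -3·12^n - 2·8^n for all n ≥ 1 by induction on n.
When n = 1: h(1) = -52 = 4·(-13), so 4 | h(1).
Suppose the result is true for n = j, i.e. 4 | h(j). Then
h(j+1) − 12·h(j) = (-3·12^(j+1) - 2·8^(j+1)) − 12·(-3·12^j - 2·8^j) = (-2)·8^j·(8 − 12) = (8)·8^j. Since 4 | h(j) by the inductive hypothesis, 4 | 12·h(j); and 4 | 8 since 8 = 4·2. Therefore 4 | h(j+1).
Hence, by induction on n, the claim holds for every n ≥ 1.
Therefore the largest such d is 4.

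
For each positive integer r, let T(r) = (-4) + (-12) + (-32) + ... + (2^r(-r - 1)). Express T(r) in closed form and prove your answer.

T(r) = -2^(r + 1)r

We claim T(r) = -2^(r + 1)r for all r ≥ 1.
When r = 1: T(1) = -4, and the closed form gives -4. They agree.
Inductive step: assume the claim holds for r = k, so T(k) = -2^(k + 1)k.
Then T(k+1) = T(k) + (2^(k + 1)(-k - 2)) = (-2^(k + 1)k) + (2^(k + 1)(-k - 2)).
Simplifying, T(k+1) = 2^(k + 2)(-k - 1) = -2^((k+1) + 1)(k+1),
which is the closed form with r = k+1.
Hence, by induction on r, the claim holds for every r ≥ 1.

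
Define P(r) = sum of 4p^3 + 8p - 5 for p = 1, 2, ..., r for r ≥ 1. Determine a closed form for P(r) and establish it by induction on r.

We claim P(r) = r(r^3 + 2r^2 + 5r - 1) for all r ≥ 1.
Base step (r = 1): P(1) = 7, and the closed form gives 7. They agree.
Suppose the result is true for r = p, so P(p) = p(p^3 + 2p^2 + 5p - 1).
Then P(p+1) = P(p) + (8p + 4(p + 1)^3 + 3) = (p(p^3 + 2p^2 + 5p - 1)) + (8p + 4(p + 1)^3 + 3).
Simplifying, P(p+1) = (p + 1)(p^3 + 5p^2 + 12p + 7) = (p+1)((p+1)^3 + 2(p+1)^2 + 5(p+1) - 1),
which is the closed form with r = p+1.
This completes the induction.

P(r) = r(r^3 + 2r^2 + 5r - 1)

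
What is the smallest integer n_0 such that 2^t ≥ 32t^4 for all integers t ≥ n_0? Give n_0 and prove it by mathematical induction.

n_0 = 24

At t = 23: 8388608 < 8954912, so the inequality fails and n_0 ≥ 24. We prove 2^t ≥ 32t^4 for all t ≥ 24.
Base step (t = 24): 2^t = 16777216 and 32t^4 = 10616832, so 16777216 ≥ 10616832.
Suppose the result is true for t = p, so 2^p ≥ 32p^4.
Then 2^(p + 1) = 2·(2^p) ≥ 2·(32p^4).
Also, for p ≥ 24 we have 2·(32p^4) ≥ 32(p+1)^4, since 2 ≥ (1 + 1/p)^4 for all p ≥ 24.
Combining, 2^(p + 1) ≥ 32(p+1)^4.
By the principle of mathematical induction, the result holds for all t ≥ 24.
Hence the smallest such n_0 is 24.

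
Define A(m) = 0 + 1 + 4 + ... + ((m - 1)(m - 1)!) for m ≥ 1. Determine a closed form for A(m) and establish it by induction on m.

We claim A(m) = m! - 1 for all m ≥ 1.
When m = 1: A(1) = 0, and the closed form gives 0. They agree.
Suppose the result is true for m = j, so A(j) = j! - 1.
Then A(j+1) = A(j) + (j·j!) = (j! - 1) + (j·j!).
Simplifying, A(j+1) = (j+1)! - 1,
which is the closed form with m = j+1.
This completes the induction.

A(m) = m! - 1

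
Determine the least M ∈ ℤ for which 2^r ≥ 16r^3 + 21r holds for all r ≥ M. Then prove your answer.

At r = 16: 65536 < 65872, so the inequality fails and M ≥ 17. We prove 2^r ≥ 16r^3 + 21r for all r ≥ 17.
Base step (r = 17): 2^r = 131072 and 16r^3 + 21r = 78965, so 131072 ≥ 78965.
Inductive step: suppose the statement holds for some i ≥ 17, so 2^i ≥ 16i^3 + 21i.
Then 2^(i + 1) = 2·(2^i) ≥ 2·(16i^3 + 21i).
Also, for i ≥ 17 we have 2·(16i^3 + 21i) ≥ 16(i+1)^3 + 21(i+1), since 2·(16i^3 + 21i) − (16(i+1)^3 + 21(i+1)) = 16i^3 - 48i^2 - 27i - 37, which is nonnegative for all i ≥ 17.
Combining, 2^(i + 1) ≥ 16(i+1)^3 + 21(i+1).
Hence, by induction on r, the claim holds for every r ≥ 17.
Hence the smallest such M is 17.

M = 17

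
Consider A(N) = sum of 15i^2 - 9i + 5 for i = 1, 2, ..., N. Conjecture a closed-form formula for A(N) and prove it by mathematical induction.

A(N) = N(5N^2 + 3N + 3)

We claim A(N) = N(5N^2 + 3N + 3) for all N ≥ 1.
Base step (N = 1): A(1) = 11, and the closed form gives 11. They agree.
Inductive step: suppose the statement holds for some i ≥ 1, so A(i) = i(5i^2 + 3i + 3).
Then A(i+1) = A(i) + (15i^2 + 21i + 11) = (i(5i^2 + 3i + 3)) + (15i^2 + 21i + 11).
Simplifying, A(i+1) = (i + 1)(5i^2 + 13i + 11) = (i+1)(5(i+1)^2 + 3(i+1) + 3),
which is the closed form with N = i+1.
By the principle of mathematical induction, the result holds for all N ≥ 1.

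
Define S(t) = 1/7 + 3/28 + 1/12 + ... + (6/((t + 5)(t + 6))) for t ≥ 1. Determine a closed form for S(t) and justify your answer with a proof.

We claim S(t) = t/(t + 6) for all t ≥ 1.
Base step (t = 1): S(1) = 1/7, and the closed form gives 1/7. They agree.
Suppose the result is true for t = j, so S(j) = j/(j + 6).
Then S(j+1) = S(j) + (6/((j + 6)(j + 7))) = (j/(j + 6)) + (6/((j + 6)(j + 7))).
Simplifying, S(j+1) = (j + 1)/(j + 7) = (j+1)/((j+1) + 6),
which is the closed form with t = j+1.
By induction, the statement is established for all t ≥ 1.

S(t) = t/(t + 6)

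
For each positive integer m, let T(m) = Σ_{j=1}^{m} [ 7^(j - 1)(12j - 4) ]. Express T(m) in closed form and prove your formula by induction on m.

We claim T(m) = 7^m(2m - 1) + 1 for all m ≥ 1.
Base step (m = 1): T(1) = 8, and the closed form gives 8. They agree.
Inductive step: assume the claim holds for m = j, so T(j) = 7^j(2j - 1) + 1.
Then T(j+1) = T(j) + (7^j(12j + 8)) = (7^j(2j - 1) + 1) + (7^j(12j + 8)).
Simplifying, T(j+1) = 14·7^j·j + 7·7^j + 1 = 7^(j+1)(2(j+1) - 1) + 1,
which is the closed form with m = j+1.
By the principle of mathematical induction, the result holds for all m ≥ 1.

T(m) = 7^m(2m - 1) + 1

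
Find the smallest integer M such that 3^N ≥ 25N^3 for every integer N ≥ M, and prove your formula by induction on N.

M = 9

At N = 8: 6561 < 12800, so the inequality fails and M ≥ 9. We prove 3^N ≥ 25N^3 for all N ≥ 9.
Base case (N = 9): 3^N = 19683 and 25N^3 = 18225, so 19683 ≥ 18225.
Suppose the result is true for N = j, so 3^j ≥ 25j^3.
Then 3^(j + 1) = 3·(3^j) ≥ 3·(25j^3).
Also, for j ≥ 9 we have 3·(25j^3) ≥ 25(j+1)^3, since 3 ≥ (1 + 1/j)^3 for all j ≥ 9.
Combining, 3^(j + 1) ≥ 25(j+1)^3.
By the principle of mathematical induction, the result holds for all N ≥ 9.
Hence the smallest such M is 9.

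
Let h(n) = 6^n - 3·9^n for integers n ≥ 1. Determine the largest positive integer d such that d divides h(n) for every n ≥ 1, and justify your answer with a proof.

Computing the first values: h(1) = -21 and h(2) = -207; gcd(-21, -207) = 3, so d ≤ 3.
We prove 3 | 6^n - 3·9^n for all n ≥ 1 by induction on n.
Base step (n = 1): h(1) = -21 = 3·(-7), so 3 | h(1).
Inductive step: assume the claim holds for n = r, i.e. 3 | h(r). Then
h(r+1) − 9·h(r) = (6^(r+1) - 3·9^(r+1)) − 9·(6^r - 3·9^r) = (1)·6^r·(6 − 9) = (-3)·6^r. Since 3 | h(r) by the inductive hypothesis, 3 | 9·h(r); and 3 | -3 since -3 = 3·-1. Therefore 3 | h(r+1).
By induction, the statement is established for all n ≥ 1.
Therefore the largest such d is 3.

d = 3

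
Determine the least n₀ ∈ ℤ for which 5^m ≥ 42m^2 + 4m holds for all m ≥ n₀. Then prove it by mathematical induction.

n₀ = 5

At m = 4: 625 < 688, so the inequality fails and n₀ ≥ 5. We prove 5^m ≥ 42m^2 + 4m for all m ≥ 5.
Base case (m = 5): 5^m = 3125 and 42m^2 + 4m = 1070, so 3125 ≥ 1070.
For the inductive step, assume it holds for an arbitrary j ≥ 5, so 5^j ≥ 42j^2 + 4j.
Then 5^(j + 1) = 5·(5^j) ≥ 5·(42j^2 + 4j).
Also, for j ≥ 5 we have 5·(42j^2 + 4j) ≥ 42(j+1)^2 + 4(j+1), since 5·(42j^2 + 4j) − (42(j+1)^2 + 4(j+1)) = 168j^2 - 68j - 46, which is nonnegative for all j ≥ 5.
Combining, 5^(j + 1) ≥ 42(j+1)^2 + 4(j+1).
Hence, by induction on m, the claim holds for every m ≥ 5.
Hence the smallest such n₀ is 5.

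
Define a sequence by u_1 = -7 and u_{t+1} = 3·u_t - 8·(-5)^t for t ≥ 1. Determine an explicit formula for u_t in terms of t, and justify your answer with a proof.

u_t = (-5)^t - 2·3^(t - 1)

Computing the first terms: u_1 = -7, u_2 = 19, u_3 = -143. This suggests u_t = (-5)^t - 2·3^(t - 1).
For the base case t = 1: the formula gives -7 = -7 = u_1.
Inductive step: suppose the statement holds for some j ≥ 1, so u_j = (-5)^j - 2·3^(j - 1).
Then u_{j+1} = 3·u_j - 8·(-5)^j = 3·((-5)^j - 2·3^(j - 1)) - 8·(-5)^j = (-5)^(j + 1) - 2·3^j = (-5)^(j+1) - 2·3^((j+1) - 1),
which is the claimed formula at t = j+1.
By the principle of mathematical induction, the result holds for all t ≥ 1.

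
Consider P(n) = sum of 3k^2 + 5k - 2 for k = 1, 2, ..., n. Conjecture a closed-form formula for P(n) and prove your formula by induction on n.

P(n) = n(n^2 + 4n + 1)

We claim P(n) = n(n^2 + 4n + 1) for all n ≥ 1.
Base case (n = 1): P(1) = 6, and the closed form gives 6. They agree.
Inductive step: suppose the statement holds for some k ≥ 1, so P(k) = k(k^2 + 4k + 1).
Then P(k+1) = P(k) + (3k^2 + 11k + 6) = (k(k^2 + 4k + 1)) + (3k^2 + 11k + 6).
Simplifying, P(k+1) = (k + 1)(k^2 + 6k + 6) = (k+1)((k+1)^2 + 4(k+1) + 1),
which is the closed form with n = k+1.
This completes the induction.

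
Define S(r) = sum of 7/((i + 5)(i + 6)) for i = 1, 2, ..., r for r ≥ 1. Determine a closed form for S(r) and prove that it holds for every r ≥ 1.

S(r) = 7r/(6(r + 6))

We claim S(r) = 7r/(6(r + 6)) for all r ≥ 1.
When r = 1: S(1) = 1/6, and the closed form gives 1/6. They agree.
Suppose the result is true for r = i, so S(i) = 7i/(6(i + 6)).
Then S(i+1) = S(i) + (7/((i + 6)(i + 7))) = (7i/(6(i + 6))) + (7/((i + 6)(i + 7))).
Simplifying, S(i+1) = 7(i + 1)/(6(i + 7)) = 7(i+1)/(6((i+1) + 6)),
which is the closed form with r = i+1.
By induction, the statement is established for all r ≥ 1.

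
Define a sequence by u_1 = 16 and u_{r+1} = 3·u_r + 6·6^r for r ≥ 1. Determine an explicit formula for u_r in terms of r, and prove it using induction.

Computing the first terms: u_1 = 16, u_2 = 84, u_3 = 468. This suggests u_r = 4·3^(r - 1) + 2·6^r.
Base step (r = 1): the formula gives 16 = 16 = u_1.
Inductive step: assume the claim holds for r = i, so u_i = 4·3^(i - 1) + 2·6^i.
Then u_{i+1} = 3·u_i + 6·6^i = 3·(4·3^(i - 1) + 2·6^i) + 6·6^i = 4·3^i + 2·6^(i + 1) = 4·3^((i+1) - 1) + 2·6^(i+1),
which is the claimed formula at r = i+1.
By induction, the statement is established for all r ≥ 1.

u_r = 4·3^(r - 1) + 2·6^r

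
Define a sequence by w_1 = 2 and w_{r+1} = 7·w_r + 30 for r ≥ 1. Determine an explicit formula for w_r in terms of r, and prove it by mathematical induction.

w_r = 7^r - 5

Computing the first terms: w_1 = 2, w_2 = 44, w_3 = 338. This suggests w_r = 7^r - 5.
When r = 1: the formula gives 2 = 2 = w_1.
Inductive step: suppose the statement holds for some p ≥ 1, so w_p = 7^p - 5.
Then w_{p+1} = 7·w_p + 30 = 7·(7^p - 5) + 30 = 7^(p + 1) - 5,
which is the claimed formula at r = p+1.
Hence, by induction on r, the claim holds for every r ≥ 1.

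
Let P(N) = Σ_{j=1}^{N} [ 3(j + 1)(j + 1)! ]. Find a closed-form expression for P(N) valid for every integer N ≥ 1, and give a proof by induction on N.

We claim P(N) = 3(N + 2)! - 6 for all N ≥ 1.
For the base case N = 1: P(1) = 12, and the closed form gives 12. They agree.
For the inductive step, assume it holds for an arbitrary j ≥ 1, so P(j) = 3(j + 2)! - 6.
Then P(j+1) = P(j) + (3(j + 2)(j + 2)!) = (3(j + 2)! - 6) + (3(j + 2)(j + 2)!).
Simplifying, P(j+1) = 3((j+1) + 2)! - 6,
which is the closed form with N = j+1.
By the principle of mathematical induction, the result holds for all N ≥ 1.

P(N) = 3(N + 2)! - 6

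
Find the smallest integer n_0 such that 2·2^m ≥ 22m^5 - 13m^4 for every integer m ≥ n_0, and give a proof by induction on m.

At m = 27: 268435456 < 308767221, so the inequality fails and n_0 ≥ 28. We prove 2·2^m ≥ 22m^5 - 13m^4 for all m ≥ 28.
When m = 28: 2·2^m = 536870912 and 22m^5 - 13m^4 = 370637568, so 536870912 ≥ 370637568.
For the inductive step, assume it holds for an arbitrary i ≥ 28, so 2·2^i ≥ 22i^5 - 13i^4.
Then 2·2^(i + 1) = 2·(2·2^i) ≥ 2·(22i^5 - 13i^4).
Also, for i ≥ 28 we have 2·(22i^5 - 13i^4) ≥ 22(i+1)^5 - 13(i+1)^4, since 2·(22i^5 - 13i^4) − (22(i+1)^5 - 13(i+1)^4) = 22i^5 - 123i^4 - 168i^3 - 142i^2 - 58i - 9, which is nonnegative for all i ≥ 28.
Combining, 2·2^(i + 1) ≥ 22(i+1)^5 - 13(i+1)^4.
This completes the induction.
Hence the smallest such n_0 is 28.

n_0 = 28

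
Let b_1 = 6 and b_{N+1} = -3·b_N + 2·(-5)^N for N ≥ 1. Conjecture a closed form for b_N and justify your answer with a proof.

b_N = (-3)^(N - 1) - (-5)^N

Computing the first terms: b_1 = 6, b_2 = -28, b_3 = 134. This suggests b_N = (-3)^(N - 1) - (-5)^N.
For the base case N = 1: the formula gives 6 = 6 = b_1.
For the inductive step, assume it holds for an arbitrary i ≥ 1, so b_i = (-3)^(i - 1) - (-5)^i.
Then b_{i+1} = -3·b_i + 2·(-5)^i = -3·((-3)^(i - 1) - (-5)^i) + 2·(-5)^i = (-3)^i - (-5)^(i + 1) = (-3)^((i+1) - 1) - (-5)^(i+1),
which is the claimed formula at N = i+1.
By the principle of mathematical induction, the result holds for all N ≥ 1.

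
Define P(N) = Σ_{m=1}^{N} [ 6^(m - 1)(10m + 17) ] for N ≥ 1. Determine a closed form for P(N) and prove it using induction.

P(N) = 6^N(2N + 3) - 3

We claim P(N) = 6^N(2N + 3) - 3 for all N ≥ 1.
When N = 1: P(1) = 27, and the closed form gives 27. They agree.
Suppose the result is true for N = m, so P(m) = 6^m(2m + 3) - 3.
Then P(m+1) = P(m) + (6^m(10m + 27)) = (6^m(2m + 3) - 3) + (6^m(10m + 27)).
Simplifying, P(m+1) = 12·6^m·m + 30·6^m - 3 = 6^(m+1)(2(m+1) + 3) - 3,
which is the closed form with N = m+1.
By induction, the statement is established for all N ≥ 1.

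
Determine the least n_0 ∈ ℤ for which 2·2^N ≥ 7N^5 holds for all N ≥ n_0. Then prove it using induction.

n_0 = 26

At N = 25: 67108864 < 68359375, so the inequality fails and n_0 ≥ 26. We prove 2·2^N ≥ 7N^5 for all N ≥ 26.
Base case (N = 26): 2·2^N = 134217728 and 7N^5 = 83169632, so 134217728 ≥ 83169632.
Inductive step: assume the claim holds for N = m, so 2·2^m ≥ 7m^5.
Then 2·2^(m + 1) = 2·(2·2^m) ≥ 2·(7m^5).
Also, for m ≥ 26 we have 2·(7m^5) ≥ 7(m+1)^5, since 2 ≥ (1 + 1/m)^5 for all m ≥ 26.
Combining, 2·2^(m + 1) ≥ 7(m+1)^5.
By the principle of mathematical induction, the result holds for all N ≥ 26.
Hence the smallest such n_0 is 26.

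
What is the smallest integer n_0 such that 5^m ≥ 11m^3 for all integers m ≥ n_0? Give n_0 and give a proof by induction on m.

n_0 = 5

At m = 4: 625 < 704, so the inequality fails and n_0 ≥ 5. We prove 5^m ≥ 11m^3 for all m ≥ 5.
Base step (m = 5): 5^m = 3125 and 11m^3 = 1375, so 3125 ≥ 1375.
Inductive step: suppose the statement holds for some r ≥ 5, so 5^r ≥ 11r^3.
Then 5^(r + 1) = 5·(5^r) ≥ 5·(11r^3).
Also, for r ≥ 5 we have 5·(11r^3) ≥ 11(r+1)^3, since 5 ≥ (1 + 1/r)^3 for all r ≥ 5.
Combining, 5^(r + 1) ≥ 11(r+1)^3.
By induction, the statement is established for all m ≥ 5.
Hence the smallest such n_0 is 5.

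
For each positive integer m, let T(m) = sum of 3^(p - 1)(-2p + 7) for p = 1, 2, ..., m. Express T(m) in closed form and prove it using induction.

T(m) = 3^m(-m + 4) - 4

We claim T(m) = 3^m(-m + 4) - 4 for all m ≥ 1.
When m = 1: T(1) = 5, and the closed form gives 5. They agree.
For the inductive step, assume it holds for an arbitrary p ≥ 1, so T(p) = 3^p(-p + 4) - 4.
Then T(p+1) = T(p) + (3^p(-2p + 5)) = (3^p(-p + 4) - 4) + (3^p(-2p + 5)).
Simplifying, T(p+1) = -3^(p + 1)p + 3^(p + 2) - 4 = 3^(p+1)(-(p+1) + 4) - 4,
which is the closed form with m = p+1.
This completes the induction.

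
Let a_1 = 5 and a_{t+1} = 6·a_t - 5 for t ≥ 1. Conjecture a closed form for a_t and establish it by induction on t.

a_t = 4·6^(t - 1) + 1

Computing the first terms: a_1 = 5, a_2 = 25, a_3 = 145. This suggests a_t = 4·6^(t - 1) + 1.
Base step (t = 1): the formula gives 5 = 5 = a_1.
Inductive step: suppose the statement holds for some r ≥ 1, so a_r = 4·6^(r - 1) + 1.
Then a_{r+1} = 6·a_r - 5 = 6·(4·6^(r - 1) + 1) - 5 = 4·6^r + 1 = 4·6^((r+1) - 1) + 1,
which is the claimed formula at t = r+1.
This completes the induction.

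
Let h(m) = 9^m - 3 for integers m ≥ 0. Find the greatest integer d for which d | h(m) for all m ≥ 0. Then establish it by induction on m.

d = 2

Computing the first values: h(0) = -2 and h(1) = 6; gcd(-2, 6) = 2, so d ≤ 2.
We prove 2 | 9^m - 3 for all m ≥ 0 by induction on m.
Base step (m = 0): h(0) = -2 = 2·(-1), so 2 | h(0).
For the inductive step, assume it holds for an arbitrary j ≥ 0, i.e. 2 | h(j). Then
h(j+1) = 9^(j+1) - 3 = 9·(9^j - 3) + 24 = 9·h(j) + 24. The first term is divisible by 2 by the inductive hypothesis, and 24 is divisible by 2. Hence 2 | h(j+1).
This completes the induction.
Therefore the largest such d is 2.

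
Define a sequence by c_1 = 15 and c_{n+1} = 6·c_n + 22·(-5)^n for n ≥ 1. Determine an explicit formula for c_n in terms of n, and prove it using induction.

c_n = -2(-5)^n + 5·6^(n - 1)

Computing the first terms: c_1 = 15, c_2 = -20, c_3 = 430. This suggests c_n = -2(-5)^n + 5·6^(n - 1).
Base case (n = 1): the formula gives 15 = 15 = c_1.
Suppose the result is true for n = p, so c_p = -2(-5)^p + 5·6^(p - 1).
Then c_{p+1} = 6·c_p + 22·(-5)^p = 6·(-2(-5)^p + 5·6^(p - 1)) + 22·(-5)^p = -2(-5)^(p + 1) + 5·6^p = -2(-5)^(p+1) + 5·6^((p+1) - 1),
which is the claimed formula at n = p+1.
This completes the induction.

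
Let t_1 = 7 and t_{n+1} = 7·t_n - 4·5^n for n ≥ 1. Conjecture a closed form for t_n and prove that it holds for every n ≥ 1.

Computing the first terms: t_1 = 7, t_2 = 29, t_3 = 103. This suggests t_n = 2·5^n - 3·7^(n - 1).
Base case (n = 1): the formula gives 7 = 7 = t_1.
Suppose the result is true for n = j, so t_j = 2·5^j - 3·7^(j - 1).
Then t_{j+1} = 7·t_j - 4·5^j = 7·(2·5^j - 3·7^(j - 1)) - 4·5^j = 2·5^(j + 1) - 3·7^j = 2·5^(j+1) - 3·7^((j+1) - 1),
which is the claimed formula at n = j+1.
By induction, the statement is established for all n ≥ 1.

t_n = 2·5^n - 3·7^(n - 1)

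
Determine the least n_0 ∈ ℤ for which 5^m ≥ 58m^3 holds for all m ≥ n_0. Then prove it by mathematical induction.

n_0 = 6

At m = 5: 3125 < 7250, so the inequality fails and n_0 ≥ 6. We prove 5^m ≥ 58m^3 for all m ≥ 6.
When m = 6: 5^m = 15625 and 58m^3 = 12528, so 15625 ≥ 12528.
Suppose the result is true for m = p, so 5^p ≥ 58p^3.
Then 5^(p + 1) = 5·(5^p) ≥ 5·(58p^3).
Also, for p ≥ 6 we have 5·(58p^3) ≥ 58(p+1)^3, since 5 ≥ (1 + 1/p)^3 for all p ≥ 6.
Combining, 5^(p + 1) ≥ 58(p+1)^3.
By the principle of mathematical induction, the result holds for all m ≥ 6.
Hence the smallest such n_0 is 6.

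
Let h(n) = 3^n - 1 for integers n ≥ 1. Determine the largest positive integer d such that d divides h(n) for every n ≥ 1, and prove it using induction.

d = 2

Computing the first values: h(1) = 2 and h(2) = 8; gcd(2, 8) = 2, so d ≤ 2.
We prove 2 | 3^n - 1 for all n ≥ 1 by induction on n.
For the base case n = 1: h(1) = 2 = 2·(1), so 2 | h(1).
Suppose the result is true for n = r, i.e. 2 | h(r). Then
3^{r+1} − 1^{r+1} = 3·3^r − 1·1^r = 3·(3^r − 1^r) + (2)·1^r. The first term is divisible by 2 by the inductive hypothesis, and the second term (2)·1^r is divisible by 2 since 2 | 2. Hence 2 | h(r+1).
This completes the induction.
Therefore the largest such d is 2.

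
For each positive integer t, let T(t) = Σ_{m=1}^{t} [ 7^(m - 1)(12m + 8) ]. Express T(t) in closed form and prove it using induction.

T(t) = 7^t(2t + 1) - 1

We claim T(t) = 7^t(2t + 1) - 1 for all t ≥ 1.
When t = 1: T(1) = 20, and the closed form gives 20. They agree.
Suppose the result is true for t = m, so T(m) = 7^m(2m + 1) - 1.
Then T(m+1) = T(m) + (7^m(12m + 20)) = (7^m(2m + 1) - 1) + (7^m(12m + 20)).
Simplifying, T(m+1) = 14·7^m·m + 21·7^m - 1 = 7^(m+1)(2(m+1) + 1) - 1,
which is the closed form with t = m+1.
By the principle of mathematical induction, the result holds for all t ≥ 1.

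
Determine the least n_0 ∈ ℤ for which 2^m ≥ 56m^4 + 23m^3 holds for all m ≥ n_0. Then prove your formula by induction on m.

n_0 = 25

At m = 24: 16777216 < 18897408, so the inequality fails and n_0 ≥ 25. We prove 2^m ≥ 56m^4 + 23m^3 for all m ≥ 25.
For the base case m = 25: 2^m = 33554432 and 56m^4 + 23m^3 = 22234375, so 33554432 ≥ 22234375.
For the inductive step, assume it holds for an arbitrary j ≥ 25, so 2^j ≥ 56j^4 + 23j^3.
Then 2^(j + 1) = 2·(2^j) ≥ 2·(56j^4 + 23j^3).
Also, for j ≥ 25 we have 2·(56j^4 + 23j^3) ≥ 56(j+1)^4 + 23(j+1)^3, since 2·(56j^4 + 23j^3) − (56(j+1)^4 + 23(j+1)^3) = 56j^4 - 201j^3 - 405j^2 - 293j - 79, which is nonnegative for all j ≥ 25.
Combining, 2^(j + 1) ≥ 56(j+1)^4 + 23(j+1)^3.
This completes the induction.
Hence the smallest such n_0 is 25.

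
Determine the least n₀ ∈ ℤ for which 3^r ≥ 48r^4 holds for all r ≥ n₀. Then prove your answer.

At r = 12: 531441 < 995328, so the inequality fails and n₀ ≥ 13. We prove 3^r ≥ 48r^4 for all r ≥ 13.
Base step (r = 13): 3^r = 1594323 and 48r^4 = 1370928, so 1594323 ≥ 1370928.
For the inductive step, assume it holds for an arbitrary p ≥ 13, so 3^p ≥ 48p^4.
Then 3^(p + 1) = 3·(3^p) ≥ 3·(48p^4).
Also, for p ≥ 13 we have 3·(48p^4) ≥ 48(p+1)^4, since 3 ≥ (1 + 1/p)^4 for all p ≥ 13.
Combining, 3^(p + 1) ≥ 48(p+1)^4.
This completes the induction.
Hence the smallest such n₀ is 13.

n₀ = 13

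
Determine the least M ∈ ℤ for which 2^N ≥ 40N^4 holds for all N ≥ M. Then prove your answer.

At N = 23: 8388608 < 11193640, so the inequality fails and M ≥ 24. We prove 2^N ≥ 40N^4 for all N ≥ 24.
Base step (N = 24): 2^N = 16777216 and 40N^4 = 13271040, so 16777216 ≥ 13271040.
Inductive step: suppose the statement holds for some r ≥ 24, so 2^r ≥ 40r^4.
Then 2^(r + 1) = 2·(2^r) ≥ 2·(40r^4).
Also, for r ≥ 24 we have 2·(40r^4) ≥ 40(r+1)^4, since 2 ≥ (1 + 1/r)^4 for all r ≥ 24.
Combining, 2^(r + 1) ≥ 40(r+1)^4.
Hence, by induction on N, the claim holds for every N ≥ 24.
Hence the smallest such M is 24.

M = 24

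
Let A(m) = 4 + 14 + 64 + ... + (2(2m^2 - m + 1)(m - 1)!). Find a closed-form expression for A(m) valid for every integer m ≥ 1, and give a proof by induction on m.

We claim A(m) = (4m + 2)m! - 2 for all m ≥ 1.
Base case (m = 1): A(1) = 4, and the closed form gives 4. They agree.
Inductive step: suppose the statement holds for some r ≥ 1, so A(r) = (4r + 2)r! - 2.
Then A(r+1) = A(r) + (2(2r^2 + 3r + 2)r!) = ((4r + 2)r! - 2) + (2(2r^2 + 3r + 2)r!).
Simplifying, A(r+1) = (4(r+1) + 2)(r+1)! - 2,
which is the closed form with m = r+1.
Hence, by induction on m, the claim holds for every m ≥ 1.

A(m) = (4m + 2)m! - 2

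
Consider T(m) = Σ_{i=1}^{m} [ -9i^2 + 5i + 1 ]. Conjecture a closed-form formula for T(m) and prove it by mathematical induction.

T(m) = -m(3m^2 + 2m - 2)

We claim T(m) = -m(3m^2 + 2m - 2) for all m ≥ 1.
For the base case m = 1: T(1) = -3, and the closed form gives -3. They agree.
Inductive step: assume the claim holds for m = i, so T(i) = i(-3i^2 - 2i + 2).
Then T(i+1) = T(i) + (5i - 9(i + 1)^2 + 6) = (i(-3i^2 - 2i + 2)) + (5i - 9(i + 1)^2 + 6).
Simplifying, T(i+1) = -(i + 1)(3i^2 + 8i + 3) = -(i+1)(3(i+1)^2 + 2(i+1) - 2),
which is the closed form with m = i+1.
By the principle of mathematical induction, the result holds for all m ≥ 1.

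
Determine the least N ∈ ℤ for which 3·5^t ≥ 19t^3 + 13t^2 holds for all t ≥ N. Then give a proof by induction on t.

At t = 3: 375 < 630, so the inequality fails and N ≥ 4. We prove 3·5^t ≥ 19t^3 + 13t^2 for all t ≥ 4.
Base step (t = 4): 3·5^t = 1875 and 19t^3 + 13t^2 = 1424, so 1875 ≥ 1424.
Suppose the result is true for t = j, so 3·5^j ≥ 19j^3 + 13j^2.
Then 3·5^(j + 1) = 5·(3·5^j) ≥ 5·(19j^3 + 13j^2).
Also, for j ≥ 4 we have 5·(19j^3 + 13j^2) ≥ 19(j+1)^3 + 13(j+1)^2, since 5·(19j^3 + 13j^2) − (19(j+1)^3 + 13(j+1)^2) = 76j^3 - 5j^2 - 83j - 32, which is nonnegative for all j ≥ 4.
Combining, 3·5^(j + 1) ≥ 19(j+1)^3 + 13(j+1)^2.
Hence, by induction on t, the claim holds for every t ≥ 4.
Hence the smallest such N is 4.

N = 4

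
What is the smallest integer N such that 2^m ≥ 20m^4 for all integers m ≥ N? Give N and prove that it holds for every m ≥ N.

N = 23

At m = 22: 4194304 < 4685120, so the inequality fails and N ≥ 23. We prove 2^m ≥ 20m^4 for all m ≥ 23.
When m = 23: 2^m = 8388608 and 20m^4 = 5596820, so 8388608 ≥ 5596820.
Suppose the result is true for m = j, so 2^j ≥ 20j^4.
Then 2^(j + 1) = 2·(2^j) ≥ 2·(20j^4).
Also, for j ≥ 23 we have 2·(20j^4) ≥ 20(j+1)^4, since 2 ≥ (1 + 1/j)^4 for all j ≥ 23.
Combining, 2^(j + 1) ≥ 20(j+1)^4.
By induction, the statement is established for all m ≥ 23.
Hence the smallest such N is 23.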